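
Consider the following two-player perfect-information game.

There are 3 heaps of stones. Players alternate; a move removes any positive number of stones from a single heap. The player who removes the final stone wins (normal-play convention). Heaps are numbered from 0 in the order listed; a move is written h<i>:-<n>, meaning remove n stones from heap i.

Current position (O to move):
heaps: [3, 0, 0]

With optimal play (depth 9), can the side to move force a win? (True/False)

O winning at [(3,0,0)]: True

ply 1, O at (3,0,0) | h0:-1=-1→(2,0,0); h0:-2=-1→(1,0,0); h0:-3=+1→(0,0,0)*
ply 2: (0,0,0) is terminal -1 (X); from (3,0,0) depth 9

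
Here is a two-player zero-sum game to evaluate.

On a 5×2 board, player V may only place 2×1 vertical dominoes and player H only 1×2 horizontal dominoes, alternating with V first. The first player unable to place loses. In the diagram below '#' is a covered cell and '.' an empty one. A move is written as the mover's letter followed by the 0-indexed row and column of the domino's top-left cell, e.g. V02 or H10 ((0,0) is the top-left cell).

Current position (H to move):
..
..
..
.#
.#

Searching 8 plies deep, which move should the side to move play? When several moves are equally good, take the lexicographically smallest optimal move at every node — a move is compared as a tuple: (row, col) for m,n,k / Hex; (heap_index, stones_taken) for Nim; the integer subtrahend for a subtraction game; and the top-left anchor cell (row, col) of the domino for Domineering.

H's best at [../../../.#/.#]: H10

[../../../.#/.#] H move#1: H00:-1/##/../../.#/.#, H10:+1/../##/../.#/.#*, H20:-1/../../##/.#/.#
[../##/../.#/.#] V move#2: V20:-1/../##/#./##/.#*, V30:-1/../##/../##/##
[../##/#./##/.#] H move#3: H00:+1/##/##/#./##/.#*
[##/##/#./##/.#] end (terminal -1, V#4); searched ../../../.#/.# to 8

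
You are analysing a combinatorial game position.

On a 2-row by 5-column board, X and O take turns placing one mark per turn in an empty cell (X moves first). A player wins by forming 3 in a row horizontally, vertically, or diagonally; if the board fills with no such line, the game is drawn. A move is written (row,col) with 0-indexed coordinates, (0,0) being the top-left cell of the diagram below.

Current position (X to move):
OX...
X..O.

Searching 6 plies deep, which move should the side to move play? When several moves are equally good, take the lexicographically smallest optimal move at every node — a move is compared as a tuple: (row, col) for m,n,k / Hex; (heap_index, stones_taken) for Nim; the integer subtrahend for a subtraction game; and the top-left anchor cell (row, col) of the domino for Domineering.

X's best at [OX.../X..O.]: (0,2)

ply 1, X at OX.../X..O. | (0,2)=+0→OXX../X..O.*; (0,3)=+0→OX.X./X..O.; (0,4)=-1→OX..X/X..O.; (1,1)=+0→OX.../XX.O.; (1,2)=+0→OX.../X.XO.; (1,4)=+0→OX.../X..OX
ply 2, O at OXX../X..O. | (0,3)=+0→OXXO./X..O.*; (0,4)=-1→OXX.O/X..O.; (1,1)=-1→OXX../XO.O.; (1,2)=-1→OXX../X.OO.; (1,4)=-1→OXX../X..OO
ply 3, X at OXXO./X..O. | (0,4)=-1→OXXOX/X..O.; (1,1)=+0→OXXO./XX.O.*; (1,2)=+0→OXXO./X.XO.; (1,4)=+0→OXXO./X..OX
ply 4, O at OXXO./XX.O. | (0,4)=-1→OXXOO/XX.O.; (1,2)=+0→OXXO./XXOO.*; (1,4)=-1→OXXO./XX.OO
ply 5, X at OXXO./XXOO. | (0,4)=-1→OXXOX/XXOO.; (1,4)=+0→OXXO./XXOOX*
ply 6, O at OXXO./XXOOX | (0,4)=+0→OXXOO/XXOOX*
ply 7: OXXOO/XXOOX is terminal +0 (X); from OX.../X..O. depth 6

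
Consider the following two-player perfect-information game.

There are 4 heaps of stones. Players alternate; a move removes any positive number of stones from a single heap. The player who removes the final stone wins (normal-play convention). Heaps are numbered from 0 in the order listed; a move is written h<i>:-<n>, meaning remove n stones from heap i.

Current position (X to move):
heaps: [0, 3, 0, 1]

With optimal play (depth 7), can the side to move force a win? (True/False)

ply 1, X at (0,3,0,1) | h1:-1=-1→(0,2,0,1); h1:-2=+1→(0,1,0,1)*; h1:-3=-1→(0,0,0,1); h3:-1=-1→(0,3,0,0)
ply 2, O at (0,1,0,1) | h1:-1=-1→(0,0,0,1)*; h3:-1=-1→(0,1,0,0)
ply 3, X at (0,0,0,1) | h3:-1=+1→(0,0,0,0)*
ply 4: (0,0,0,0) is terminal -1 (O); from (0,3,0,1) depth 7

X winning at [(0,3,0,1)]: True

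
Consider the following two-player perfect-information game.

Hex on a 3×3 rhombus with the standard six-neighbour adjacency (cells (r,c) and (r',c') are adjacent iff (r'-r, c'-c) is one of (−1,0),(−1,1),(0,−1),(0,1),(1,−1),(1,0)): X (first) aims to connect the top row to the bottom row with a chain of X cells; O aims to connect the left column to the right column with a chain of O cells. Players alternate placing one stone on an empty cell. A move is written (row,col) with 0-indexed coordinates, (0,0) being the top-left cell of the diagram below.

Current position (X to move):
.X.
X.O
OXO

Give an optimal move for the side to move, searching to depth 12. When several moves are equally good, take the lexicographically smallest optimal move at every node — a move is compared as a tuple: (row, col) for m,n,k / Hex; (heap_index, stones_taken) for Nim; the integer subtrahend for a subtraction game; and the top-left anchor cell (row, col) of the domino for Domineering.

X's best at [.X./X.O/OXO]: (1,1)

[.X./X.O/OXO] X move#1: (0,0):-1/XX./X.O/OXO, (0,2):-1/.XX/X.O/OXO, (1,1):+1/.X./XXO/OXO*
[.X./XXO/OXO] end (terminal -1, O#2); searched .X./X.O/OXO to 12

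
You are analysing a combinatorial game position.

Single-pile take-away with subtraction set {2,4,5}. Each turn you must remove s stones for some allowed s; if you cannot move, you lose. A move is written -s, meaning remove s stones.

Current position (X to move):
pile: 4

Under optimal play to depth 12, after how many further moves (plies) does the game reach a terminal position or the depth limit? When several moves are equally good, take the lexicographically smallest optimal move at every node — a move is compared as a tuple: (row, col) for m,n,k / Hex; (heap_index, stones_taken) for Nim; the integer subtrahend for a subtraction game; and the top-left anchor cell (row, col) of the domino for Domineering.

PV length from [4]: 1 ply

ply 1, X at 4 | -2=-1→2; -4=+1→0*
ply 2: 0 is terminal -1 (O); from 4 depth 12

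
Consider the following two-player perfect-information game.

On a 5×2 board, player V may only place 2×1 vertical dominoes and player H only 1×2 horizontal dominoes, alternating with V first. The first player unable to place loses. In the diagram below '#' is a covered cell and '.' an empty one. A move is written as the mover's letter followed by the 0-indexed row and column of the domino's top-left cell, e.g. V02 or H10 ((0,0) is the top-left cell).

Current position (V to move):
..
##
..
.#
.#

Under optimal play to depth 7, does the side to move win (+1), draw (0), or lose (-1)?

p1 V@[../##/../.#/.#]: V20[../##/#./##/.#]-1* V30[../##/../##/##]-1
p2 H@[../##/#./##/.#]: H00[##/##/#./##/.#]+1*
p3 V@[##/##/#./##/.#] terminal -1; root [../##/../.#/.#] d7

value(../##/../.#/.#, V) = -1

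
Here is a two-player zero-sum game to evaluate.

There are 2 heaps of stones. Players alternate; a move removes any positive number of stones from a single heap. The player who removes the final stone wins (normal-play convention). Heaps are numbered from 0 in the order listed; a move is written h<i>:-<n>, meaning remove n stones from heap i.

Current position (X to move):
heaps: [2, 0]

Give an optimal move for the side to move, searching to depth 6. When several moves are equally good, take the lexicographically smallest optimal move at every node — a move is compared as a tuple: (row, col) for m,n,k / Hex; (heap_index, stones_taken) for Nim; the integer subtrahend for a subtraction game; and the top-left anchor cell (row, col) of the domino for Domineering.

ply 1, X at (2,0) | h0:-1=-1→(1,0); h0:-2=+1→(0,0)*
ply 2: (0,0) is terminal -1 (O); from (2,0) depth 6

X's best at [(2,0)]: h0:-2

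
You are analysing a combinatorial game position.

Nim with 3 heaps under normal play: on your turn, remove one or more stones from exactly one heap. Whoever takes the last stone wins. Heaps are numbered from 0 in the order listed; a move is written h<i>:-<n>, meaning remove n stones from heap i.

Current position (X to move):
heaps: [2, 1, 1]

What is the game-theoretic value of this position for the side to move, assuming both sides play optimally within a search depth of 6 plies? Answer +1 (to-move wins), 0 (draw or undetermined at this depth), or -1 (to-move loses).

value((2,1,1), X) = +1

[(2,1,1)] X move#1: h0:-1:-1/(1,1,1), h0:-2:+1/(0,1,1)*, h1:-1:-1/(2,0,1), h2:-1:-1/(2,1,0)
[(0,1,1)] O move#2: h1:-1:-1/(0,0,1)*, h2:-1:-1/(0,1,0)
[(0,0,1)] X move#3: h2:-1:+1/(0,0,0)*
[(0,0,0)] end (terminal -1, O#4); searched (2,1,1) to 6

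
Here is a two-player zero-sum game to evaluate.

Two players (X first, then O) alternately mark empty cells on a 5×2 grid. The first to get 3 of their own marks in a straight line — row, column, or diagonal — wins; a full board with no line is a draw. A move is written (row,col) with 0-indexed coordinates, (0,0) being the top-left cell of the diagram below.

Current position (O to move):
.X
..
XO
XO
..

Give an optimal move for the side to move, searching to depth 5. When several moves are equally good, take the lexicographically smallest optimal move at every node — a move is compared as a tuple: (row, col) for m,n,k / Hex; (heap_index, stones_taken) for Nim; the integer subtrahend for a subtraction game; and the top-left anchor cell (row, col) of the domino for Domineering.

O's best at [.X/../XO/XO/..]: (1,1)

[.X/../XO/XO/..] O move#1: (0,0):-1/OX/../XO/XO/.., (1,0):-1/.X/O./XO/XO/.., (1,1):+1/.X/.O/XO/XO/..*, (4,0):-1/.X/../XO/XO/O., (4,1):+1/.X/../XO/XO/.O
[.X/.O/XO/XO/..] end (terminal -1, X#2); searched .X/../XO/XO/.. to 5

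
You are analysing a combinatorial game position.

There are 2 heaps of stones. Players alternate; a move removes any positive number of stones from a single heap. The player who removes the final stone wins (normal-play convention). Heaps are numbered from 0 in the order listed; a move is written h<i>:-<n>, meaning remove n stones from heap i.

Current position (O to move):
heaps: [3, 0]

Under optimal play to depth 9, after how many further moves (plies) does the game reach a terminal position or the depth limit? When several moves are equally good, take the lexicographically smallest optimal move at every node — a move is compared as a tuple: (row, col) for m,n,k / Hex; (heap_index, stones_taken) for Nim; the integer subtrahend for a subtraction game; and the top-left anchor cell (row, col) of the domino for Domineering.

ply 1, O at (3,0) | h0:-1=-1→(2,0); h0:-2=-1→(1,0); h0:-3=+1→(0,0)*
ply 2: (0,0) is terminal -1 (X); from (3,0) depth 9

PV length from [(3,0)]: 1 ply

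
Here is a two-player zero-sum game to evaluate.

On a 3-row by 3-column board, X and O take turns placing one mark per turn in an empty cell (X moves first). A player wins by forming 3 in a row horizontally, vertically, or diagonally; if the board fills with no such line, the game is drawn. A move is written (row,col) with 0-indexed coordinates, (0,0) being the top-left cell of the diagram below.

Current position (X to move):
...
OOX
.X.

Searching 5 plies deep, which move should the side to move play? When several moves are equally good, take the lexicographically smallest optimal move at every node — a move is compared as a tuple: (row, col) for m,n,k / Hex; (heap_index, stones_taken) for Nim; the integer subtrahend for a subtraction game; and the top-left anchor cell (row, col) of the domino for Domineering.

[.../OOX/.X.] X move#1: (0,0):+0/X../OOX/.X., (0,1):-1/.X./OOX/.X., (0,2):+0/..X/OOX/.X., (2,0):+0/.../OOX/XX., (2,2):+1/.../OOX/.XX*
[.../OOX/.XX] O move#2: (0,0):-1/O../OOX/.XX*, (0,1):-1/.O./OOX/.XX, (0,2):-1/..O/OOX/.XX, (2,0):-1/.../OOX/OXX
[O../OOX/.XX] X move#3: (0,1):-1/OX./OOX/.XX, (0,2):+1/O.X/OOX/.XX*, (2,0):+1/O../OOX/XXX
[O.X/OOX/.XX] end (terminal -1, O#4); searched .../OOX/.X. to 5

X's best at [.../OOX/.X.]: (2,2)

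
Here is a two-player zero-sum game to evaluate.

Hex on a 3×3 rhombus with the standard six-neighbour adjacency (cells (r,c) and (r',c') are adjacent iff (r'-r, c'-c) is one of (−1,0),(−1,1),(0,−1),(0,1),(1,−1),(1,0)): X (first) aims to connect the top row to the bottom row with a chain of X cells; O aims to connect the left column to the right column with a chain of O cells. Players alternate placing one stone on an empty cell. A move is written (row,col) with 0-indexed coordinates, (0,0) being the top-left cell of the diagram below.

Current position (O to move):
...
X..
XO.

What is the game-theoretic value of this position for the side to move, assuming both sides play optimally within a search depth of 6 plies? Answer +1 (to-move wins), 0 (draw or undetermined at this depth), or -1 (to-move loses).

value(.../X../XO., O) = -1

[.../X../XO.] O move#1: (0,0):-1/O../X../XO.*, (0,1):-1/.O./X../XO., (0,2):-1/..O/X../XO., (1,1):-1/.../XO./XO., (1,2):-1/.../X.O/XO., (2,2):-1/.../X../XOO
[O../X../XO.] X move#2: (0,1):+1/OX./X../XO.*, (0,2):+1/O.X/X../XO., (1,1):+1/O../XX./XO., (1,2):+1/O../X.X/XO., (2,2):+1/O../X../XOX
[OX./X../XO.] end (terminal -1, O#3); searched .../X../XO. to 6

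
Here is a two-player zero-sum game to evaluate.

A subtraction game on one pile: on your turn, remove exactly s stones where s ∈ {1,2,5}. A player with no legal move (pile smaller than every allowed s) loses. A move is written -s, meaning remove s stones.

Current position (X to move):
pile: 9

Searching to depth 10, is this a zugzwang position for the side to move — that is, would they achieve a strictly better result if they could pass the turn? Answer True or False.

[9] X move#1: -1:-1/8*, -2:-1/7, -5:-1/4
[8] O move#2: -1:-1/7, -2:+1/6*, -5:+1/3
[6] X move#3: -1:-1/5*, -2:-1/4, -5:-1/1
[5] O move#4: -1:-1/4, -2:+1/3*, -5:+1/0
[3] X move#5: -1:-1/2*, -2:-1/1
[2] O move#6: -1:-1/1, -2:+1/0*
[0] end (terminal -1, X#7); searched 9 to 10
pass branch (O moves first from the same position):
  | [9] O move#1: -1:-1/8*, -2:-1/7, -5:-1/4
  | [8] X move#2: -1:-1/7, -2:+1/6*, -5:+1/3
  | [6] O move#3: -1:-1/5*, -2:-1/4, -5:-1/1
  | [5] X move#4: -1:-1/4, -2:+1/3*, -5:+1/0
  | [3] O move#5: -1:-1/2*, -2:-1/1
  | [2] X move#6: -1:-1/1, -2:+1/0*
  | [0] end (terminal -1, O#7); searched 9 to 10
X moving scores -1; X passing scores +1

zugzwang(9, X) = True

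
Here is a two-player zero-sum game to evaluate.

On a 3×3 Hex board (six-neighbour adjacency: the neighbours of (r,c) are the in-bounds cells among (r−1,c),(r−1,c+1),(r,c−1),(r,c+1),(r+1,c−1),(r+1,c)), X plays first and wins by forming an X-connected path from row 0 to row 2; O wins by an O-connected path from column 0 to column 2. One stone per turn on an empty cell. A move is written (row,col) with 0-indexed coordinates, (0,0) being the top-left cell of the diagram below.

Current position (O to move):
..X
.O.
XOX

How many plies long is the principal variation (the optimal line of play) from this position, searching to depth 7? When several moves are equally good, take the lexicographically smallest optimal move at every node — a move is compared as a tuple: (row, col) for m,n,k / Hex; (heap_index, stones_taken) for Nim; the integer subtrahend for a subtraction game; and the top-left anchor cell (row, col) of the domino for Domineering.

PV length from [..X/.O./XOX]: 4 plies

p1 O@[..X/.O./XOX]: (0,0)[O.X/.O./XOX]-1* (0,1)[.OX/.O./XOX]-1 (1,0)[..X/OO./XOX]-1 (1,2)[..X/.OO/XOX]-1
p2 X@[O.X/.O./XOX]: (0,1)[OXX/.O./XOX]+1* (1,0)[O.X/XO./XOX]+1 (1,2)[O.X/.OX/XOX]+1
p3 O@[OXX/.O./XOX]: (1,0)[OXX/OO./XOX]-1* (1,2)[OXX/.OO/XOX]-1
p4 X@[OXX/OO./XOX]: (1,2)[OXX/OOX/XOX]+1*
p5 O@[OXX/OOX/XOX] terminal -1; root [..X/.O./XOX] d7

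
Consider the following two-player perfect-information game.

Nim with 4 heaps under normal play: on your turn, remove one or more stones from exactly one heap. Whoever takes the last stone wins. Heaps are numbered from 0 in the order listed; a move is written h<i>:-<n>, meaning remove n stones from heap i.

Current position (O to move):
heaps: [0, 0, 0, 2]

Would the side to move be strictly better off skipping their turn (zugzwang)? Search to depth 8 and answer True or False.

[(0,0,0,2)] O move#1: h3:-1:-1/(0,0,0,1), h3:-2:+1/(0,0,0,0)*
[(0,0,0,0)] end (terminal -1, X#2); searched (0,0,0,2) to 8
suppose O passes — search the same position with X to move:
pass> [(0,0,0,2)] X move#1: h3:-1:-1/(0,0,0,1), h3:-2:+1/(0,0,0,0)*
pass> [(0,0,0,0)] end (terminal -1, O#2); searched (0,0,0,2) to 8
for O: play +1, pass -1

zugzwang((0,0,0,2), O) = False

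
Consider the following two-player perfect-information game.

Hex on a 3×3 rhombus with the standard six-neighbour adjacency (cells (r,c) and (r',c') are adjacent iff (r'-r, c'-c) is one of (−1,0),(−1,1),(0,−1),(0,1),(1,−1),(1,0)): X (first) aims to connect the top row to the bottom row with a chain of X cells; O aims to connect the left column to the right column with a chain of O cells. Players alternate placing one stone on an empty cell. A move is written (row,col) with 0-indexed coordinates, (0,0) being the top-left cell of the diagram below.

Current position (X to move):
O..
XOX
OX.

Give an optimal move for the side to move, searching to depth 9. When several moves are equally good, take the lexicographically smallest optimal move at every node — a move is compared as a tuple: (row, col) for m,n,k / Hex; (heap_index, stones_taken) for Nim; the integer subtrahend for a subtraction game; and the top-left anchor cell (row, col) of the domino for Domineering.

[O../XOX/OX.] X move#1: (0,1):-1/OX./XOX/OX., (0,2):+1/O.X/XOX/OX.*, (2,2):-1/O../XOX/OXX
[O.X/XOX/OX.] end (terminal -1, O#2); searched O../XOX/OX. to 9

X's best at [O../XOX/OX.]: (0,2)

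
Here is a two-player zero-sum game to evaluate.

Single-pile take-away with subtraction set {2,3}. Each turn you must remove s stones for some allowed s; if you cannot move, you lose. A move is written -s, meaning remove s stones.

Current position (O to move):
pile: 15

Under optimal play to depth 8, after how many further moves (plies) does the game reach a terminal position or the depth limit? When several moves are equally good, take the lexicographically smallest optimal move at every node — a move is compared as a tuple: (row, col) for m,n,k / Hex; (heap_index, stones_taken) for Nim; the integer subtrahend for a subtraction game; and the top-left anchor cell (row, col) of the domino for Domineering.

PV length from [15]: 6 plies

p1 O@[15]: -2[13]-1* -3[12]-1
p2 X@[13]: -2[11]+1* -3[10]+1
p3 O@[11]: -2[9]-1* -3[8]-1
p4 X@[9]: -2[7]-1 -3[6]+1*
p5 O@[6]: -2[4]-1* -3[3]-1
p6 X@[4]: -2[2]-1 -3[1]+1*
p7 O@[1] terminal -1; root [15] d8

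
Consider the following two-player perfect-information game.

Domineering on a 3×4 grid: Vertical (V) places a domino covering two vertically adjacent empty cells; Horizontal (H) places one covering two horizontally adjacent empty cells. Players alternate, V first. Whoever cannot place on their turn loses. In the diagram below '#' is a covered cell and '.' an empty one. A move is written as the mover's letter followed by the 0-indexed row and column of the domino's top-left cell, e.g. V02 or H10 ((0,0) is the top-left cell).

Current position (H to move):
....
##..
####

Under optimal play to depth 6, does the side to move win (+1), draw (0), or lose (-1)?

[..../##../####] H move#1: H00:-1/##../##../####, H01:-1/.##./##../####, H02:+1/..##/##../####*, H12:+1/..../####/####
[..##/##../####] end (terminal -1, V#2); searched ..../##../#### to 6

value(..../##../####, H) = +1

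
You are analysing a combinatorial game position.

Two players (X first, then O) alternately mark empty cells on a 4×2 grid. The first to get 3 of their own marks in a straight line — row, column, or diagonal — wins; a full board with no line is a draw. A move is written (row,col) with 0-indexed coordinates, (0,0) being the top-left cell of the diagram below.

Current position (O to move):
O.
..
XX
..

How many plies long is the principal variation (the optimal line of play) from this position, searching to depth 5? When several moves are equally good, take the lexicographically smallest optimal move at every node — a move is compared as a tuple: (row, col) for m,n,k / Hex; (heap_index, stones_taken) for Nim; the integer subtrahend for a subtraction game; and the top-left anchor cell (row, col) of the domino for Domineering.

PV length from [O./../XX/..]: 5 plies

p1 O@[O./../XX/..]: (0,1)[OO/../XX/..]+0* (1,0)[O./O./XX/..]-1 (1,1)[O./.O/XX/..]+0 (3,0)[O./../XX/O.]-1 (3,1)[O./../XX/.O]+0
p2 X@[OO/../XX/..]: (1,0)[OO/X./XX/..]+0* (1,1)[OO/.X/XX/..]+0 (3,0)[OO/../XX/X.]+0 (3,1)[OO/../XX/.X]+0
p3 O@[OO/X./XX/..]: (1,1)[OO/XO/XX/..]-1 (3,0)[OO/X./XX/O.]+0* (3,1)[OO/X./XX/.O]-1
p4 X@[OO/X./XX/O.]: (1,1)[OO/XX/XX/O.]+0* (3,1)[OO/X./XX/OX]+0
p5 O@[OO/XX/XX/O.]: (3,1)[OO/XX/XX/OO]+0*
p6 X@[OO/XX/XX/OO] terminal +0; root [O./../XX/..] d5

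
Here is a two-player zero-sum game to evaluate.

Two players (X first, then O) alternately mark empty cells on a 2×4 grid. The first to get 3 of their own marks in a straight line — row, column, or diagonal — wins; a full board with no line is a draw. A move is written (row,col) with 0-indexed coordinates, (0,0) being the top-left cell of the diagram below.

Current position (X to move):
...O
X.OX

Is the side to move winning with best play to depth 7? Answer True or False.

[...O/X.OX] X move#1: (0,0):+0/X..O/X.OX*, (0,1):+0/.X.O/X.OX, (0,2):+0/..XO/X.OX, (1,1):+0/...O/XXOX
[X..O/X.OX] O move#2: (0,1):+0/XO.O/X.OX*, (0,2):+0/X.OO/X.OX, (1,1):+0/X..O/XOOX
[XO.O/X.OX] X move#3: (0,2):+0/XOXO/X.OX*, (1,1):-1/XO.O/XXOX
[XOXO/X.OX] O move#4: (1,1):+0/XOXO/XOOX*
[XOXO/XOOX] end (terminal +0, X#5); searched ...O/X.OX to 7

X winning at [...O/X.OX]: False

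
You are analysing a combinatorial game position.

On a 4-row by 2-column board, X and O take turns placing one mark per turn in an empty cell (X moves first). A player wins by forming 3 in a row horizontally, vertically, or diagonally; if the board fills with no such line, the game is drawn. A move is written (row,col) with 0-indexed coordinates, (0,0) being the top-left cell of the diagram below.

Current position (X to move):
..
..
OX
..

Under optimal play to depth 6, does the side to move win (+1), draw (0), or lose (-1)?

value(../../OX/.., X) = +1

p1 X@[../../OX/..]: (0,0)[X./../OX/..]+0 (0,1)[.X/../OX/..]+0 (1,0)[../X./OX/..]+0 (1,1)[../.X/OX/..]+1* (3,0)[../../OX/X.]+0 (3,1)[../../OX/.X]+0
p2 O@[../.X/OX/..]: (0,0)[O./.X/OX/..]-1* (0,1)[.O/.X/OX/..]-1 (1,0)[../OX/OX/..]-1 (3,0)[../.X/OX/O.]-1 (3,1)[../.X/OX/.O]-1
p3 X@[O./.X/OX/..]: (0,1)[OX/.X/OX/..]+1* (1,0)[O./XX/OX/..]+1 (3,0)[O./.X/OX/X.]-1 (3,1)[O./.X/OX/.X]+1
p4 O@[OX/.X/OX/..] terminal -1; root [../../OX/..] d6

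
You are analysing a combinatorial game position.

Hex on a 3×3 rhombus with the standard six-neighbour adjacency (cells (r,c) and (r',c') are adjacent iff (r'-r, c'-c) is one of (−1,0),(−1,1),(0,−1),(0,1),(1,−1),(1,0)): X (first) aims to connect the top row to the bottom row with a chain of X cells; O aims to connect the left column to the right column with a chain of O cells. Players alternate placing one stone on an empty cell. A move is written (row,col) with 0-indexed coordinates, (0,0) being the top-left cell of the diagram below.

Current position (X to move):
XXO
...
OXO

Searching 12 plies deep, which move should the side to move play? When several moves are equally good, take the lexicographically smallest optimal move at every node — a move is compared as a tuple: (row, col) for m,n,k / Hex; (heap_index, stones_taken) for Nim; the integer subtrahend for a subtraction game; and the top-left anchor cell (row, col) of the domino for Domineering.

X's best at [XXO/.../OXO]: (1,1)

[XXO/.../OXO] X move#1: (1,0):-1/XXO/X../OXO, (1,1):+1/XXO/.X./OXO*, (1,2):-1/XXO/..X/OXO
[XXO/.X./OXO] end (terminal -1, O#2); searched XXO/.../OXO to 12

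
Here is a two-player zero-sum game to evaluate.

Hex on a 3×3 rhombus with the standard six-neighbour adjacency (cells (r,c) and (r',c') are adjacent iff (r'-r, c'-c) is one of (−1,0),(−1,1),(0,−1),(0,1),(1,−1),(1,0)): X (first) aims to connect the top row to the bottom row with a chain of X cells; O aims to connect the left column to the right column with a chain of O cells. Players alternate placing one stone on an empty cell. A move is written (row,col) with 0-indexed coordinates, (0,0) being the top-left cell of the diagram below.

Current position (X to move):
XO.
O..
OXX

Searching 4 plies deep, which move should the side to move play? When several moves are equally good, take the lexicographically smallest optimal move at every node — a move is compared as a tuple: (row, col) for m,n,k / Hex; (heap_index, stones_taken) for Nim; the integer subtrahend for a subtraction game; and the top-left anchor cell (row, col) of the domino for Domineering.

X's best at [XO./O../OXX]: (0,2)

ply 1, X at XO./O../OXX | (0,2)=+1→XOX/O../OXX*; (1,1)=-1→XO./OX./OXX; (1,2)=-1→XO./O.X/OXX
ply 2, O at XOX/O../OXX | (1,1)=-1→XOX/OO./OXX*; (1,2)=-1→XOX/O.O/OXX
ply 3, X at XOX/OO./OXX | (1,2)=+1→XOX/OOX/OXX*
ply 4: XOX/OOX/OXX is terminal -1 (O); from XO./O../OXX depth 4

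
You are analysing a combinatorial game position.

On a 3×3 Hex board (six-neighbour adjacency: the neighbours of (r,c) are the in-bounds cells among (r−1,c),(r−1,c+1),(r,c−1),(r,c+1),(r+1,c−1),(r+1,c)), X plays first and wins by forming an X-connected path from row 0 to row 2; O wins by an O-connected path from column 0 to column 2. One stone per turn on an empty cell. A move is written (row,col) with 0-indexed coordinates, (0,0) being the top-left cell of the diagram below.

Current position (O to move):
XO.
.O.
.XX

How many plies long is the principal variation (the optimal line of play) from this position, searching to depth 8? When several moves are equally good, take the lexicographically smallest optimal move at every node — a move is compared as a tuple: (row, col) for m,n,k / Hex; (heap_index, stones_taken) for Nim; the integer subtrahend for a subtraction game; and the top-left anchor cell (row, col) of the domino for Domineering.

PV length from [XO./.O./.XX]: 3 plies

p1 O@[XO./.O./.XX]: (0,2)[XOO/.O./.XX]+1* (1,0)[XO./OO./.XX]+1 (1,2)[XO./.OO/.XX]+1 (2,0)[XO./.O./OXX]+1
p2 X@[XOO/.O./.XX]: (1,0)[XOO/XO./.XX]-1* (1,2)[XOO/.OX/.XX]-1 (2,0)[XOO/.O./XXX]-1
p3 O@[XOO/XO./.XX]: (1,2)[XOO/XOO/.XX]-1 (2,0)[XOO/XO./OXX]+1*
p4 X@[XOO/XO./OXX] terminal -1; root [XO./.O./.XX] d8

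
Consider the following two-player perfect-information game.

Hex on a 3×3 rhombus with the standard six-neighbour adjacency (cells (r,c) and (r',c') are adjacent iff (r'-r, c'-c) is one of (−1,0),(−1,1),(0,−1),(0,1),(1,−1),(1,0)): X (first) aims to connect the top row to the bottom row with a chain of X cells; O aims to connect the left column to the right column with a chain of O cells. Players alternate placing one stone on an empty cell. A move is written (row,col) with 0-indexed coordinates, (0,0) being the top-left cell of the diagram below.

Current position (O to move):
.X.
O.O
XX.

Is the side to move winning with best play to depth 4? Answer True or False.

O winning at [.X./O.O/XX.]: True

[.X./O.O/XX.] O move#1: (0,0):-1/OX./O.O/XX., (0,2):-1/.XO/O.O/XX., (1,1):+1/.X./OOO/XX.*, (2,2):-1/.X./O.O/XXO
[.X./OOO/XX.] end (terminal -1, X#2); searched .X./O.O/XX. to 4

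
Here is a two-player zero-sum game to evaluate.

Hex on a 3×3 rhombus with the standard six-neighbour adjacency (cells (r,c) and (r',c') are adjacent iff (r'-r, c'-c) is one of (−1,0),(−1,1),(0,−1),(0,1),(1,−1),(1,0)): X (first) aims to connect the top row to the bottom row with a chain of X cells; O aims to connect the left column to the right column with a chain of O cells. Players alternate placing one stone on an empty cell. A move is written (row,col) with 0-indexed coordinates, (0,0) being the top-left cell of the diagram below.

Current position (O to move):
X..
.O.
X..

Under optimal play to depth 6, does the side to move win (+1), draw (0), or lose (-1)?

value(X../.O./X.., O) = +1

[X../.O./X..] O move#1: (0,1):-1/XO./.O./X.., (0,2):-1/X.O/.O./X.., (1,0):+1/X../OO./X..*, (1,2):-1/X../.OO/X.., (2,1):-1/X../.O./XO., (2,2):-1/X../.O./X.O
[X../OO./X..] X move#2: (0,1):-1/XX./OO./X..*, (0,2):-1/X.X/OO./X.., (1,2):-1/X../OOX/X.., (2,1):-1/X../OO./XX., (2,2):-1/X../OO./X.X
[XX./OO./X..] O move#3: (0,2):+1/XXO/OO./X..*, (1,2):+1/XX./OOO/X.., (2,1):+1/XX./OO./XO., (2,2):+1/XX./OO./X.O
[XXO/OO./X..] end (terminal -1, X#4); searched X../.O./X.. to 6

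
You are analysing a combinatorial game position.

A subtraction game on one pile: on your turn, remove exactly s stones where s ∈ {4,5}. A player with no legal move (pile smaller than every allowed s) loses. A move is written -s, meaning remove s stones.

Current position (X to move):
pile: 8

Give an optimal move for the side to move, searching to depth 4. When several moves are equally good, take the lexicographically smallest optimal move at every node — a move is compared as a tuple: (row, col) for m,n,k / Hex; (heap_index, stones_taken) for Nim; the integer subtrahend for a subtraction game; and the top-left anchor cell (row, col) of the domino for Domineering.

p1 X@[8]: -4[4]-1 -5[3]+1*
p2 O@[3] terminal -1; root [8] d4

X's best at [8]: -5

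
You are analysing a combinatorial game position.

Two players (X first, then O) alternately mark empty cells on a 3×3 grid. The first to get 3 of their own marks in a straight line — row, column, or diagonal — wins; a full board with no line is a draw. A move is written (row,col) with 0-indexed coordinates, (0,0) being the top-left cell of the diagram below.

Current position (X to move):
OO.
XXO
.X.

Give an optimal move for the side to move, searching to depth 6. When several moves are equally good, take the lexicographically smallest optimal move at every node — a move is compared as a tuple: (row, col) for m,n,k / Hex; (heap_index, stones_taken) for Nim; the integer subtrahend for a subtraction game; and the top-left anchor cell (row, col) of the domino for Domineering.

X's best at [OO./XXO/.X.]: (0,2)

p1 X@[OO./XXO/.X.]: (0,2)[OOX/XXO/.X.]+0* (2,0)[OO./XXO/XX.]-1 (2,2)[OO./XXO/.XX]-1
p2 O@[OOX/XXO/.X.]: (2,0)[OOX/XXO/OX.]+0* (2,2)[OOX/XXO/.XO]-1
p3 X@[OOX/XXO/OX.]: (2,2)[OOX/XXO/OXX]+0*
p4 O@[OOX/XXO/OXX] terminal +0; root [OO./XXO/.X.] d6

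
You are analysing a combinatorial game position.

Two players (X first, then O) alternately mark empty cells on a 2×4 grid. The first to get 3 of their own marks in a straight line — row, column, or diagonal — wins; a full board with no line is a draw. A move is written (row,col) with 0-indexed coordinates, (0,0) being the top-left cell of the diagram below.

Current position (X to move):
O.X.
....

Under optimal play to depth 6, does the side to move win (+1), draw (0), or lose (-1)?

value(O.X./...., X) = 0

ply 1, X at O.X./.... | (0,1)=+0→OXX./....*; (0,3)=+0→O.XX/....; (1,0)=+0→O.X./X...; (1,1)=+0→O.X./.X..; (1,2)=+0→O.X./..X.; (1,3)=+0→O.X./...X
ply 2, O at OXX./.... | (0,3)=+0→OXXO/....*; (1,0)=-1→OXX./O...; (1,1)=-1→OXX./.O..; (1,2)=-1→OXX./..O.; (1,3)=-1→OXX./...O
ply 3, X at OXXO/.... | (1,0)=+0→OXXO/X...*; (1,1)=+0→OXXO/.X..; (1,2)=+0→OXXO/..X.; (1,3)=+0→OXXO/...X
ply 4, O at OXXO/X... | (1,1)=+0→OXXO/XO..*; (1,2)=+0→OXXO/X.O.; (1,3)=+0→OXXO/X..O
ply 5, X at OXXO/XO.. | (1,2)=+0→OXXO/XOX.*; (1,3)=+0→OXXO/XO.X
ply 6, O at OXXO/XOX. | (1,3)=+0→OXXO/XOXO*
ply 7: OXXO/XOXO is terminal +0 (X); from O.X./.... depth 6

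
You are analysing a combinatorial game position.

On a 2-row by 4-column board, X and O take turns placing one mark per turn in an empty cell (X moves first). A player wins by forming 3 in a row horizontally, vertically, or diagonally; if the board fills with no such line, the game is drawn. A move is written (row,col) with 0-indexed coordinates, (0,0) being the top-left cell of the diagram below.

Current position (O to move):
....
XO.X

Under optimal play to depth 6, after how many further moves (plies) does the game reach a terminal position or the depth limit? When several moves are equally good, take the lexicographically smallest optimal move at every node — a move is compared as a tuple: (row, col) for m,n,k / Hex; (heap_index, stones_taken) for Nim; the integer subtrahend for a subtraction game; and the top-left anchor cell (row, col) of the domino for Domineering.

[..../XO.X] O move#1: (0,0):+0/O.../XO.X*, (0,1):+0/.O../XO.X, (0,2):+0/..O./XO.X, (0,3):+0/...O/XO.X, (1,2):+0/..../XOOX
[O.../XO.X] X move#2: (0,1):+0/OX../XO.X*, (0,2):+0/O.X./XO.X, (0,3):+0/O..X/XO.X, (1,2):+0/O.../XOXX
[OX../XO.X] O move#3: (0,2):+0/OXO./XO.X*, (0,3):+0/OX.O/XO.X, (1,2):+0/OX../XOOX
[OXO./XO.X] X move#4: (0,3):+0/OXOX/XO.X*, (1,2):+0/OXO./XOXX
[OXOX/XO.X] O move#5: (1,2):+0/OXOX/XOOX*
[OXOX/XOOX] end (terminal +0, X#6); searched ..../XO.X to 6

PV length from [..../XO.X]: 5 plies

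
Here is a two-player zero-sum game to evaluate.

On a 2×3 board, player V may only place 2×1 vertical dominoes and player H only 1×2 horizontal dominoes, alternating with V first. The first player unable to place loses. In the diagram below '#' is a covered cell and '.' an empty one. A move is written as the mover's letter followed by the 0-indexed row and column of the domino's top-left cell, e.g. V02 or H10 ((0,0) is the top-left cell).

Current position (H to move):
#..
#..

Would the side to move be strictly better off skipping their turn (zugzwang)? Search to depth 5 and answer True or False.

[#../#..] H move#1: H01:+1/###/#..*, H11:+1/#../###
[###/#..] end (terminal -1, V#2); searched #../#.. to 5
suppose H passes — search the same position with V to move:
pass> [#../#..] V move#1: V01:+1/##./##.*, V02:+1/#.#/#.#
pass> [##./##.] end (terminal -1, H#2); searched #../#.. to 5
for H: play +1, pass -1

zugzwang(#../#.., H) = False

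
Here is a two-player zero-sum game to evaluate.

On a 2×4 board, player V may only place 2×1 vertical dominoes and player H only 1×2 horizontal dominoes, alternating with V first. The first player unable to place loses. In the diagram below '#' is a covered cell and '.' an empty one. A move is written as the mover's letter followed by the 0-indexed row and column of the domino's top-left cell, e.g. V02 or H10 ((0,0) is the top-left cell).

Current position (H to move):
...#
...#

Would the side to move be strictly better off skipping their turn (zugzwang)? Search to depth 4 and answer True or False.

zugzwang(...#/...#, H) = False

ply 1, H at ...#/...# | H00=+1→##.#/...#*; H01=+1→.###/...#; H10=+1→...#/##.#; H11=+1→...#/.###
ply 2, V at ##.#/...# | V02=-1→####/..##*
ply 3, H at ####/..## | H10=+1→####/####*
ply 4: ####/#### is terminal -1 (V); from ...#/...# depth 4
suppose H passes — search the same position with V to move:
pass> ply 1, V at ...#/...# | V00=-1→#..#/#..#; V01=+1→.#.#/.#.#*; V02=-1→..##/..##
pass> ply 2: .#.#/.#.# is terminal -1 (H); from ...#/...# depth 4
for H: play +1, pass -1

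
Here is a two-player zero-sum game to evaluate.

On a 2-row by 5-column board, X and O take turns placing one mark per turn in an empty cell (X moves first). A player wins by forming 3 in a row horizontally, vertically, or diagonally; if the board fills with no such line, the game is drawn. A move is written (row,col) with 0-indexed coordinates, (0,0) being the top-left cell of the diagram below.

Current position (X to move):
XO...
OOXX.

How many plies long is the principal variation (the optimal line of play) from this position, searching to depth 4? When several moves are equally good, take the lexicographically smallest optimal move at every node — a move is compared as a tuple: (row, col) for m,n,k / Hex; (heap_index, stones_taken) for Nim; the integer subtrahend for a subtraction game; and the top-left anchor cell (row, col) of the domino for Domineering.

p1 X@[XO.../OOXX.]: (0,2)[XOX../OOXX.]+0 (0,3)[XO.X./OOXX.]+0 (0,4)[XO..X/OOXX.]+0 (1,4)[XO.../OOXXX]+1*
p2 O@[XO.../OOXXX] terminal -1; root [XO.../OOXX.] d4

PV length from [XO.../OOXX.]: 1 ply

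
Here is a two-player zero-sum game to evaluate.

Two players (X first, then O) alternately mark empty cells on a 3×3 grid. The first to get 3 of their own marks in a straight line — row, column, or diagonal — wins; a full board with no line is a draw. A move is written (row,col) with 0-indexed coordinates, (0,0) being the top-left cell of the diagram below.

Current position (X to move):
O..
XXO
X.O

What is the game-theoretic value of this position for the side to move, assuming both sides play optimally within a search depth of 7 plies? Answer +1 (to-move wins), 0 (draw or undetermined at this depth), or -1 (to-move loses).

value(O../XXO/X.O, X) = +1

p1 X@[O../XXO/X.O]: (0,1)[OX./XXO/X.O]-1 (0,2)[O.X/XXO/X.O]+1* (2,1)[O../XXO/XXO]-1
p2 O@[O.X/XXO/X.O] terminal -1; root [O../XXO/X.O] d7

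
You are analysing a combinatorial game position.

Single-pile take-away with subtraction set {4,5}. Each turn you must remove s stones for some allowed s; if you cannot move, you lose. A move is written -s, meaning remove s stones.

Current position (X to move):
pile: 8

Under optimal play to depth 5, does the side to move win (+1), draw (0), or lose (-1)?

value(8, X) = +1

p1 X@[8]: -4[4]-1 -5[3]+1*
p2 O@[3] terminal -1; root [8] d5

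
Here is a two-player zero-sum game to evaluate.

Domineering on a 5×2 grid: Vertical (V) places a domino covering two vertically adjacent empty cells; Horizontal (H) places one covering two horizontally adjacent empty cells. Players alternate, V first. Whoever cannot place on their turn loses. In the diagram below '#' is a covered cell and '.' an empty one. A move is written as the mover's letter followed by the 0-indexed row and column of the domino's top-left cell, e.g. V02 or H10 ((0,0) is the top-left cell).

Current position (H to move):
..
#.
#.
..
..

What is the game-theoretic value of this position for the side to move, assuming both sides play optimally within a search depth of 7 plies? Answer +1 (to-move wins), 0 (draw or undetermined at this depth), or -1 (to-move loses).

value(../#./#./../.., H) = +1

[../#./#./../..] H move#1: H00:-1/##/#./#./../.., H30:+1/../#./#./##/..*, H40:+1/../#./#./../##
[../#./#./##/..] V move#2: V01:-1/.#/##/#./##/..*, V11:-1/../##/##/##/..
[.#/##/#./##/..] H move#3: H40:+1/.#/##/#./##/##*
[.#/##/#./##/##] end (terminal -1, V#4); searched ../#./#./../.. to 7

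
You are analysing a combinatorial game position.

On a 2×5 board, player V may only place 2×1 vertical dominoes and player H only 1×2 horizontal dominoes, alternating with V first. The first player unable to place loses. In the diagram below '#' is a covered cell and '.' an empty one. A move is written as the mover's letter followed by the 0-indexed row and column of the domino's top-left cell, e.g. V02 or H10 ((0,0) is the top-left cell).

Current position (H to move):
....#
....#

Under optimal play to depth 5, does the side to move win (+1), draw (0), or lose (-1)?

ply 1, H at ....#/....# | H00=-1→##..#/....#; H01=+1→.##.#/....#*; H02=-1→..###/....#; H10=-1→....#/##..#; H11=+1→....#/.##.#; H12=-1→....#/..###
ply 2, V at .##.#/....# | V00=-1→###.#/#...#*; V03=-1→.####/...##
ply 3, H at ###.#/#...# | H11=-1→###.#/###.#; H12=+1→###.#/#.###*
ply 4: ###.#/#.### is terminal -1 (V); from ....#/....# depth 5

value(....#/....#, H) = +1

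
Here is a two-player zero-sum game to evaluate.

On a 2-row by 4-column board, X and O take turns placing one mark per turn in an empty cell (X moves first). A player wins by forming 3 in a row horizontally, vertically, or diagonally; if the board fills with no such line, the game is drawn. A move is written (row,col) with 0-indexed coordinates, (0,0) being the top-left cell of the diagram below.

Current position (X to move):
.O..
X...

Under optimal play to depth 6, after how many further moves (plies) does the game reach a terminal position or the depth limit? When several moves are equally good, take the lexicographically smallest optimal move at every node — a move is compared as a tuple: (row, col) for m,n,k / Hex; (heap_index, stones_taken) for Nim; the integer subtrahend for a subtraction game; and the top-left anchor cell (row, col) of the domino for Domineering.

ply 1, X at .O../X... | (0,0)=+0→XO../X...*; (0,2)=+0→.OX./X...; (0,3)=+0→.O.X/X...; (1,1)=+0→.O../XX..; (1,2)=+0→.O../X.X.; (1,3)=-1→.O../X..X
ply 2, O at XO../X... | (0,2)=+0→XOO./X...*; (0,3)=+0→XO.O/X...; (1,1)=+0→XO../XO..; (1,2)=+0→XO../X.O.; (1,3)=+0→XO../X..O
ply 3, X at XOO./X... | (0,3)=+0→XOOX/X...*; (1,1)=-1→XOO./XX..; (1,2)=-1→XOO./X.X.; (1,3)=-1→XOO./X..X
ply 4, O at XOOX/X... | (1,1)=+0→XOOX/XO..*; (1,2)=+0→XOOX/X.O.; (1,3)=+0→XOOX/X..O
ply 5, X at XOOX/XO.. | (1,2)=+0→XOOX/XOX.*; (1,3)=+0→XOOX/XO.X
ply 6, O at XOOX/XOX. | (1,3)=+0→XOOX/XOXO*
ply 7: XOOX/XOXO is terminal +0 (X); from .O../X... depth 6

PV length from [.O../X...]: 6 plies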